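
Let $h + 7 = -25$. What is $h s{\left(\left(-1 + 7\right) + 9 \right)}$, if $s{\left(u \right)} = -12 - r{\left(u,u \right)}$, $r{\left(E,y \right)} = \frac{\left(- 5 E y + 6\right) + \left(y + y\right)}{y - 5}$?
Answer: $- \frac{15504}{5} \approx -3100.8$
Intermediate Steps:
$h = -32$ ($h = -7 - 25 = -32$)
$r{\left(E,y \right)} = \frac{6 + 2 y - 5 E y}{-5 + y}$ ($r{\left(E,y \right)} = \frac{\left(- 5 E y + 6\right) + 2 y}{-5 + y} = \frac{\left(6 - 5 E y\right) + 2 y}{-5 + y} = \frac{6 + 2 y - 5 E y}{-5 + y}$)
$s{\left(u \right)} = -12 - \frac{6 - 5 u^{2} + 2 u}{-5 + u}$ ($s{\left(u \right)} = -12 - \frac{6 + 2 u - 5 u u}{-5 + u} = -12 - \frac{6 + 2 u - 5 u^{2}}{-5 + u} = -12 - \frac{6 - 5 u^{2} + 2 u}{-5 + u}$)
$h s{\left(\left(-1 + 7\right) + 9 \right)} = - 32 \frac{54 - 14 \left(\left(-1 + 7\right) + 9\right) + 5 \left(\left(-1 + 7\right) + 9\right)^{2}}{-5 + \left(\left(-1 + 7\right) + 9\right)} = - 32 \frac{54 - 14 \left(6 + 9\right) + 5 \left(6 + 9\right)^{2}}{-5 + \left(6 + 9\right)} = - 32 \frac{54 - 210 + 5 \cdot 15^{2}}{-5 + 15} = - 32 \frac{54 - 210 + 5 \cdot 225}{10} = - 32 \frac{54 - 210 + 1125}{10} = - 32 \cdot \frac{1}{10} \cdot 969 = \left(-32\right) \frac{969}{10} = - \frac{15504}{5}$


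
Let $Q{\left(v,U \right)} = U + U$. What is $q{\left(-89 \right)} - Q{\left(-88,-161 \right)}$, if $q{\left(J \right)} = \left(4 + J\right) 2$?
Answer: $152$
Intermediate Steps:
$Q{\left(v,U \right)} = 2 U$
$q{\left(J \right)} = 8 + 2 J$
$q{\left(-89 \right)} - Q{\left(-88,-161 \right)} = \left(8 + 2 \left(-89\right)\right) - 2 \left(-161\right) = \left(8 - 178\right) - -322 = -170 + 322 = 152$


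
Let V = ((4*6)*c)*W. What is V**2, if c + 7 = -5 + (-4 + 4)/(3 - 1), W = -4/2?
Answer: 331776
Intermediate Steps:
W = -2 (W = -4*1/2 = -2)
c = -12 (c = -7 + (-5 + (-4 + 4)/(3 - 1)) = -7 + (-5 + 0/2) = -7 + (-5 + 0*(1/2)) = -7 + (-5 + 0) = -7 - 5 = -12)
V = 576 (V = ((4*6)*(-12))*(-2) = (24*(-12))*(-2) = -288*(-2) = 576)
V**2 = 576**2 = 331776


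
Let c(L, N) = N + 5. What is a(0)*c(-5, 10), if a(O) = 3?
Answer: 45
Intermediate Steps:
c(L, N) = 5 + N
a(0)*c(-5, 10) = 3*(5 + 10) = 3*15 = 45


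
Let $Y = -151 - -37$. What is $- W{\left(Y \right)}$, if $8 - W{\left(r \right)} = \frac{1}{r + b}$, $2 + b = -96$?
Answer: $- \frac{1697}{212} \approx -8.0047$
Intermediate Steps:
$b = -98$ ($b = -2 - 96 = -98$)
$Y = -114$ ($Y = -151 + 37 = -114$)
$W{\left(r \right)} = 8 - \frac{1}{-98 + r}$ ($W{\left(r \right)} = 8 - \frac{1}{r - 98} = 8 - \frac{1}{-98 + r}$)
$- W{\left(Y \right)} = - \frac{-785 + 8 \left(-114\right)}{-98 - 114} = - \frac{-785 - 912}{-212} = - \frac{\left(-1\right) \left(-1697\right)}{212} = \left(-1\right) \frac{1697}{212} = - \frac{1697}{212}$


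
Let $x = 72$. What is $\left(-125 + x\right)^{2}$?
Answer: $2809$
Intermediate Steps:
$\left(-125 + x\right)^{2} = \left(-125 + 72\right)^{2} = \left(-53\right)^{2} = 2809$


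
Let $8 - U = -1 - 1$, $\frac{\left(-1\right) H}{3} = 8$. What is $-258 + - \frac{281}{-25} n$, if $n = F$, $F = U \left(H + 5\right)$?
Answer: $- \frac{11968}{5} \approx -2393.6$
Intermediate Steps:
$H = -24$ ($H = \left(-3\right) 8 = -24$)
$U = 10$ ($U = 8 - \left(-1 - 1\right) = 8 - -2 = 8 + 2 = 10$)
$F = -190$ ($F = 10 \left(-24 + 5\right) = 10 \left(-19\right) = -190$)
$n = -190$
$-258 + - \frac{281}{-25} n = -258 + - \frac{281}{-25} \left(-190\right) = -258 + \left(-281\right) \left(- \frac{1}{25}\right) \left(-190\right) = -258 + \frac{281}{25} \left(-190\right) = -258 - \frac{10678}{5} = - \frac{11968}{5}$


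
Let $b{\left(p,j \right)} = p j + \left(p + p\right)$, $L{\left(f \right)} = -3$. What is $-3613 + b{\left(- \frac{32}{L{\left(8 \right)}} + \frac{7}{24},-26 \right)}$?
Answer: $-3876$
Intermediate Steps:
$b{\left(p,j \right)} = 2 p + j p$ ($b{\left(p,j \right)} = j p + 2 p = 2 p + j p$)
$-3613 + b{\left(- \frac{32}{L{\left(8 \right)}} + \frac{7}{24},-26 \right)} = -3613 + \left(- \frac{32}{-3} + \frac{7}{24}\right) \left(2 - 26\right) = -3613 + \left(\left(-32\right) \left(- \frac{1}{3}\right) + 7 \cdot \frac{1}{24}\right) \left(-24\right) = -3613 + \left(\frac{32}{3} + \frac{7}{24}\right) \left(-24\right) = -3613 + \frac{263}{24} \left(-24\right) = -3613 - 263 = -3876$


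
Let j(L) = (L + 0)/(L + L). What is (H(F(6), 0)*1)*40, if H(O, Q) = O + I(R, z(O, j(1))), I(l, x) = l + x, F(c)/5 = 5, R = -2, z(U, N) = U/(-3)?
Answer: 1760/3 ≈ 586.67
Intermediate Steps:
j(L) = 1/2 (j(L) = L/((2*L)) = L*(1/(2*L)) = 1/2)
z(U, N) = -U/3 (z(U, N) = U*(-1/3) = -U/3)
F(c) = 25 (F(c) = 5*5 = 25)
H(O, Q) = -2 + 2*O/3 (H(O, Q) = O + (-2 - O/3) = -2 + 2*O/3)
(H(F(6), 0)*1)*40 = ((-2 + (2/3)*25)*1)*40 = ((-2 + 50/3)*1)*40 = ((44/3)*1)*40 = (44/3)*40 = 1760/3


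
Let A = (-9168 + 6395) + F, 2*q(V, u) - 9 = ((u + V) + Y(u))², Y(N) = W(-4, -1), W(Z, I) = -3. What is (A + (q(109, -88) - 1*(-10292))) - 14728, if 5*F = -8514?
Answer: -87453/10 ≈ -8745.3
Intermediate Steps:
F = -8514/5 (F = (⅕)*(-8514) = -8514/5 ≈ -1702.8)
Y(N) = -3
q(V, u) = 9/2 + (-3 + V + u)²/2 (q(V, u) = 9/2 + ((u + V) - 3)²/2 = 9/2 + ((V + u) - 3)²/2 = 9/2 + (-3 + V + u)²/2)
A = -22379/5 (A = (-9168 + 6395) - 8514/5 = -2773 - 8514/5 = -22379/5 ≈ -4475.8)
(A + (q(109, -88) - 1*(-10292))) - 14728 = (-22379/5 + ((9/2 + (-3 + 109 - 88)²/2) - 1*(-10292))) - 14728 = (-22379/5 + ((9/2 + (½)*18²) + 10292)) - 14728 = (-22379/5 + ((9/2 + (½)*324) + 10292)) - 14728 = (-22379/5 + ((9/2 + 162) + 10292)) - 14728 = (-22379/5 + (333/2 + 10292)) - 14728 = (-22379/5 + 20917/2) - 14728 = 59827/10 - 14728 = -87453/10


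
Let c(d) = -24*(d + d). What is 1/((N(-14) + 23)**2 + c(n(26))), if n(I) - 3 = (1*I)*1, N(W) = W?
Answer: -1/1311 ≈ -0.00076278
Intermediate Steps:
n(I) = 3 + I (n(I) = 3 + (1*I)*1 = 3 + I*1 = 3 + I)
c(d) = -48*d
1/((N(-14) + 23)**2 + c(n(26))) = 1/((-14 + 23)**2 - 48*(3 + 26)) = 1/(9**2 - 48*29) = 1/(81 - 1392) = 1/(-1311) = -1/1311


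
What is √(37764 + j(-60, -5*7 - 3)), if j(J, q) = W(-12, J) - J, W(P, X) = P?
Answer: 2*√9453 ≈ 194.45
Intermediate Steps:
j(J, q) = -12 - J
√(37764 + j(-60, -5*7 - 3)) = √(37764 + (-12 - 1*(-60))) = √(37764 + (-12 + 60)) = √(37764 + 48) = √37812 = 2*√9453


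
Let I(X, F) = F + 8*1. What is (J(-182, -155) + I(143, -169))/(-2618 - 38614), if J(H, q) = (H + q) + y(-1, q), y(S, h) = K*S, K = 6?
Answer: 21/1718 ≈ 0.012224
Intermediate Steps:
y(S, h) = 6*S
I(X, F) = 8 + F (I(X, F) = F + 8 = 8 + F)
J(H, q) = -6 + H + q (J(H, q) = (H + q) + 6*(-1) = (H + q) - 6 = -6 + H + q)
(J(-182, -155) + I(143, -169))/(-2618 - 38614) = ((-6 - 182 - 155) + (8 - 169))/(-2618 - 38614) = (-343 - 161)/(-41232) = -504*(-1/41232) = 21/1718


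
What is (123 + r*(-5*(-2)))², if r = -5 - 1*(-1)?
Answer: 6889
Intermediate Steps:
r = -4 (r = -5 + 1 = -4)
(123 + r*(-5*(-2)))² = (123 - (-20)*(-2))² = (123 - 4*10)² = (123 - 40)² = 83² = 6889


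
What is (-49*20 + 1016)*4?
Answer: 144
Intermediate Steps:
(-49*20 + 1016)*4 = (-980 + 1016)*4 = 36*4 = 144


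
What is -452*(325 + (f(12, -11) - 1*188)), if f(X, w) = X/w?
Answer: -675740/11 ≈ -61431.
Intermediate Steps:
-452*(325 + (f(12, -11) - 1*188)) = -452*(325 + (12/(-11) - 1*188)) = -452*(325 + (12*(-1/11) - 188)) = -452*(325 + (-12/11 - 188)) = -452*(325 - 2080/11) = -452*1495/11 = -675740/11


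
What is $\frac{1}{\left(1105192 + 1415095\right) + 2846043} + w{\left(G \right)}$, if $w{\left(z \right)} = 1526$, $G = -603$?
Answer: $\frac{8189019581}{5366330} \approx 1526.0$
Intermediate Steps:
$\frac{1}{\left(1105192 + 1415095\right) + 2846043} + w{\left(G \right)} = \frac{1}{\left(1105192 + 1415095\right) + 2846043} + 1526 = \frac{1}{2520287 + 2846043} + 1526 = \frac{1}{5366330} + 1526 = \frac{8189019581}{5366330}$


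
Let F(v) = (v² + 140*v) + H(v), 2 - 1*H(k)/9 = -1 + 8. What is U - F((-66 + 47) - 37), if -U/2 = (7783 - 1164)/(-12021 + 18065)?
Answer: 14344859/3022 ≈ 4746.8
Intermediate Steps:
H(k) = -45 (H(k) = 18 - 9*(-1 + 8) = 18 - 9*7 = 18 - 63 = -45)
U = -6619/3022 (U = -2*(7783 - 1164)/(-12021 + 18065) = -13238/6044 = -2*6619/6044 = -6619/3022 ≈ -2.1903)
F(v) = -45 + v² + 140*v (F(v) = (v² + 140*v) - 45 = -45 + v² + 140*v)
U - F((-66 + 47) - 37) = -6619/3022 - (-45 + ((-66 + 47) - 37)² + 140*((-66 + 47) - 37)) = -6619/3022 - (-45 + (-19 - 37)² + 140*(-19 - 37)) = -6619/3022 - (-45 + (-56)² + 140*(-56)) = -6619/3022 - (-45 + 3136 - 7840) = -6619/3022 - 1*(-4749) = -6619/3022 + 4749 = 14344859/3022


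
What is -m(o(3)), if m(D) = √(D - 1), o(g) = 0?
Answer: -I ≈ -1.0*I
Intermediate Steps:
m(D) = √(-1 + D)
-m(o(3)) = -√(-1 + 0) = -√(-1) = -I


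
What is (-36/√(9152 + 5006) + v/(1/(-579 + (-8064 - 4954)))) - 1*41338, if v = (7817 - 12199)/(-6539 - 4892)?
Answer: -76016676/1633 - 18*√14158/7079 ≈ -46551.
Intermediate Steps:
v = 626/1633 (v = -4382/(-11431) = -4382*(-1/11431) = 626/1633 ≈ 0.38334)
(-36/√(9152 + 5006) + v/(1/(-579 + (-8064 - 4954)))) - 1*41338 = (-36/√(9152 + 5006) + 626/(1633*(1/(-579 + (-8064 - 4954))))) - 1*41338 = (-36*√14158/14158 + 626/(1633*(1/(-579 - 13018)))) - 41338 = (-18*√14158/7079 + 626/(1633*(1/(-13597)))) - 41338 = (-18*√14158/7079 + 626/(1633*(-1/13597))) - 41338 = (-18*√14158/7079 + (626/1633)*(-13597)) - 41338 = (-18*√14158/7079 - 8511722/1633) - 41338 = (-8511722/1633 - 18*√14158/7079) - 41338 = -76016676/1633 - 18*√14158/7079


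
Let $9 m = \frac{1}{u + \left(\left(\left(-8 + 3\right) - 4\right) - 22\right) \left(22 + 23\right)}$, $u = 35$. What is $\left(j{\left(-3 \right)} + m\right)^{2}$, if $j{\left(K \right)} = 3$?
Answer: $\frac{1348284961}{149817600} \approx 8.9995$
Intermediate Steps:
$m = - \frac{1}{12240}$ ($m = \frac{1}{9 \left(35 + \left(\left(\left(-8 + 3\right) - 4\right) - 22\right) \left(22 + 23\right)\right)} = \frac{1}{9 \left(35 + \left(\left(-5 - 4\right) - 22\right) 45\right)} = \frac{1}{9 \left(35 + \left(-9 - 22\right) 45\right)} = \frac{1}{9 \left(35 - 1395\right)} = \frac{1}{9 \left(-1360\right)} = \frac{1}{9} \left(- \frac{1}{1360}\right) = - \frac{1}{12240} \approx -8.1699 \cdot 10^{-5}$)
$\left(j{\left(-3 \right)} + m\right)^{2} = \left(3 - \frac{1}{12240}\right)^{2} = \left(\frac{36719}{12240}\right)^{2} = \frac{1348284961}{149817600}$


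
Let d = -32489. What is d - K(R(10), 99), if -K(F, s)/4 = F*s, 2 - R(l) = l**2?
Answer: -71297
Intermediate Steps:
R(l) = 2 - l**2
K(F, s) = -4*F*s
d - K(R(10), 99) = -32489 - (-4)*(2 - 1*10**2)*99 = -32489 - (-4)*(2 - 1*100)*99 = -32489 - (-4)*(2 - 100)*99 = -32489 - (-4)*(-98)*99 = -32489 - 1*38808 = -32489 - 38808 = -71297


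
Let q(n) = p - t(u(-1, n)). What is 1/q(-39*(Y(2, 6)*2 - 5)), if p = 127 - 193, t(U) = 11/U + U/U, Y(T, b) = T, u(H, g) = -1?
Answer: -1/56 ≈ -0.017857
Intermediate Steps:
t(U) = 1 + 11/U (t(U) = 11/U + 1 = 1 + 11/U)
p = -66
q(n) = -56 (q(n) = -66 - (11 - 1)/(-1) = -66 - (-1)*10 = -66 - 1*(-10) = -66 + 10 = -56)
1/q(-39*(Y(2, 6)*2 - 5)) = 1/(-56) = -1/56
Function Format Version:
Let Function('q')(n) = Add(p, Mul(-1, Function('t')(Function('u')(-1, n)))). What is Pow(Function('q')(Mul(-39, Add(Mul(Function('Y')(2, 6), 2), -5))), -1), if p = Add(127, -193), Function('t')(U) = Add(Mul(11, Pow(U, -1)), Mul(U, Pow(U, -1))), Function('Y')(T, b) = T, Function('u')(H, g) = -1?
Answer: Rational(-1, 56) ≈ -0.017857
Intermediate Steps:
Function('t')(U) = Add(1, Mul(11, Pow(U, -1))) (Function('t')(U) = Add(Mul(11, Pow(U, -1)), 1) = Add(1, Mul(11, Pow(U, -1))))
p = -66
Function('q')(n) = -56 (Function('q')(n) = Add(-66, Mul(-1, Mul(Pow(-1, -1), Add(11, -1)))) = Add(-66, Mul(-1, Mul(-1, 10))) = Add(-66, Mul(-1, -10)) = Add(-66, 10) = -56)
Pow(Function('q')(Mul(-39, Add(Mul(Function('Y')(2, 6), 2), -5))), -1) = Pow(-56, -1) = Rational(-1, 56)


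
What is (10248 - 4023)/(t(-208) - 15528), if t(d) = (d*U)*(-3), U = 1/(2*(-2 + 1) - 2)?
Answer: -2075/5228 ≈ -0.39690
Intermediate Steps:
U = -¼ (U = 1/(2*(-1) - 2) = 1/(-2 - 2) = 1/(-4) = -¼ ≈ -0.25000)
t(d) = 3*d/4 (t(d) = (d*(-¼))*(-3) = -d/4*(-3) = 3*d/4)
(10248 - 4023)/(t(-208) - 15528) = (10248 - 4023)/((¾)*(-208) - 15528) = 6225/(-156 - 15528) = 6225/(-15684) = 6225*(-1/15684) = -2075/5228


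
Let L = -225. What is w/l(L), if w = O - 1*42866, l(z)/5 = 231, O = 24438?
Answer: -18428/1155 ≈ -15.955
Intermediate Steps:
l(z) = 1155 (l(z) = 5*231 = 1155)
w = -18428 (w = 24438 - 1*42866 = 24438 - 42866 = -18428)
w/l(L) = -18428/1155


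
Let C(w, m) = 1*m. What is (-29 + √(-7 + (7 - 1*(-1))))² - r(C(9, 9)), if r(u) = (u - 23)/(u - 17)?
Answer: 3129/4 ≈ 782.25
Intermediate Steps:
C(w, m) = m
r(u) = (-23 + u)/(-17 + u)
(-29 + √(-7 + (7 - 1*(-1))))² - r(C(9, 9)) = (-29 + √(-7 + (7 - 1*(-1))))² - (-23 + 9)/(-17 + 9) = (-29 + √(-7 + (7 + 1)))² - (-14)/(-8) = (-29 + √(-7 + 8))² - (-1)*(-14)/8 = (-29 + √1)² - 1*7/4 = (-29 + 1)² - 7/4 = (-28)² - 7/4 = 784 - 7/4 = 3129/4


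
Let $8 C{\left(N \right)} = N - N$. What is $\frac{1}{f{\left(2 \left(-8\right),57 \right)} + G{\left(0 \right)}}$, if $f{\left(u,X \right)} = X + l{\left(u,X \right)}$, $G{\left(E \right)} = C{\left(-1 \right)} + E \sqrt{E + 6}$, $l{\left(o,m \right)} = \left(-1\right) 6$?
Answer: $\frac{1}{51} \approx 0.019608$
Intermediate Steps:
$l{\left(o,m \right)} = -6$
$C{\left(N \right)} = 0$ ($C{\left(N \right)} = \frac{N - N}{8} = \frac{1}{8} \cdot 0 = 0$)
$G{\left(E \right)} = E \sqrt{6 + E}$ ($G{\left(E \right)} = 0 + E \sqrt{E + 6} = 0 + E \sqrt{6 + E} = E \sqrt{6 + E}$)
$f{\left(u,X \right)} = -6 + X$ ($f{\left(u,X \right)} = X - 6 = -6 + X$)
$\frac{1}{f{\left(2 \left(-8\right),57 \right)} + G{\left(0 \right)}} = \frac{1}{\left(-6 + 57\right) + 0 \sqrt{6 + 0}} = \frac{1}{51 + 0 \sqrt{6}} = \frac{1}{51 + 0} = \frac{1}{51}$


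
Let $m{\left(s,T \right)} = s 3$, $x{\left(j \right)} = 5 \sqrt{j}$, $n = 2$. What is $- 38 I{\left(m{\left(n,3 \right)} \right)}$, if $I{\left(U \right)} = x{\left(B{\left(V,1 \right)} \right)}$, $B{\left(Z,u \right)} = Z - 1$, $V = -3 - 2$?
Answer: $- 190 i \sqrt{6} \approx - 465.4 i$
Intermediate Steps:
$V = -5$
$B{\left(Z,u \right)} = -1 + Z$
$m{\left(s,T \right)} = 3 s$
$I{\left(U \right)} = 5 i \sqrt{6}$ ($I{\left(U \right)} = 5 \sqrt{-1 - 5} = 5 \sqrt{-6} = 5 i \sqrt{6}$)
$- 38 I{\left(m{\left(n,3 \right)} \right)} = - 38 \cdot 5 i \sqrt{6} = - 190 i \sqrt{6}$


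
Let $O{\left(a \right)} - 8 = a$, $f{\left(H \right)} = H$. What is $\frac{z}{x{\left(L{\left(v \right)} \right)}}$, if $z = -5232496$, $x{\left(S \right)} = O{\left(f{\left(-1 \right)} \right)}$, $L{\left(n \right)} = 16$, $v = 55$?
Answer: $- \frac{5232496}{7} \approx -7.475 \cdot 10^{5}$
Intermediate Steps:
$O{\left(a \right)} = 8 + a$
$x{\left(S \right)} = 7$ ($x{\left(S \right)} = 8 - 1 = 7$)
$\frac{z}{x{\left(L{\left(v \right)} \right)}} = - \frac{5232496}{7}$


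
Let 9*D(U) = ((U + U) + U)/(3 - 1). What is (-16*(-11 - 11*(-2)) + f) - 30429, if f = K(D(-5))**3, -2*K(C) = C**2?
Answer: -11423270665/373248 ≈ -30605.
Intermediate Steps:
D(U) = U/6 (D(U) = (((U + U) + U)/(3 - 1))/9 = ((2*U + U)/2)/9 = ((3*U)*(1/2))/9 = (3*U/2)/9 = U/6)
K(C) = -C**2/2
f = -15625/373248 (f = (-((1/6)*(-5))**2/2)**3 = (-(-5/6)**2/2)**3 = (-1/2*25/36)**3 = (-25/72)**3 = -15625/373248 ≈ -0.041862)
(-16*(-11 - 11*(-2)) + f) - 30429 = (-16*(-11 - 11*(-2)) - 15625/373248) - 30429 = (-16*(-11 + 22) - 15625/373248) - 30429 = (-16*11 - 15625/373248) - 30429 = (-176 - 15625/373248) - 30429 = -65707273/373248 - 30429 = -11423270665/373248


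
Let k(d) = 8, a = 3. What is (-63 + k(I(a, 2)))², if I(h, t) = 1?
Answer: 3025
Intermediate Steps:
(-63 + k(I(a, 2)))² = (-63 + 8)² = (-55)² = 3025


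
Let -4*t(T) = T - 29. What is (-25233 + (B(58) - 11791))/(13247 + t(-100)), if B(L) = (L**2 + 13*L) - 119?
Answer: -132100/53117 ≈ -2.4870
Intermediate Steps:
t(T) = 29/4 - T/4 (t(T) = -(T - 29)/4 = -(-29 + T)/4 = 29/4 - T/4)
B(L) = -119 + L**2 + 13*L
(-25233 + (B(58) - 11791))/(13247 + t(-100)) = (-25233 + ((-119 + 58**2 + 13*58) - 11791))/(13247 + (29/4 - 1/4*(-100))) = (-25233 + ((-119 + 3364 + 754) - 11791))/(13247 + (29/4 + 25)) = (-25233 + (3999 - 11791))/(13247 + 129/4) = (-25233 - 7792)/(53117/4) = -33025*4/53117 = -132100/53117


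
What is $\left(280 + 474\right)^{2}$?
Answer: $568516$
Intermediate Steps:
$\left(280 + 474\right)^{2} = 754^{2} = 568516$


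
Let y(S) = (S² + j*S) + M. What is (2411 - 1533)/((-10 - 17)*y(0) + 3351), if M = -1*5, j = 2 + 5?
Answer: 439/1743 ≈ 0.25186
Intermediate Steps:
j = 7
M = -5
y(S) = -5 + S² + 7*S (y(S) = (S² + 7*S) - 5 = -5 + S² + 7*S)
(2411 - 1533)/((-10 - 17)*y(0) + 3351) = (2411 - 1533)/((-10 - 17)*(-5 + 0² + 7*0) + 3351) = 878/(-27*(-5 + 0 + 0) + 3351) = 878/(-27*(-5) + 3351) = 878/(135 + 3351) = 878/3486 = 878*(1/3486) = 439/1743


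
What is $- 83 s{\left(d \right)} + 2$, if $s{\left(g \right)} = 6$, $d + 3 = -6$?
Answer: $-496$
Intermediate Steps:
$d = -9$ ($d = -3 - 6 = -9$)
$- 83 s{\left(d \right)} + 2 = \left(-83\right) 6 + 2 = -498 + 2 = -496$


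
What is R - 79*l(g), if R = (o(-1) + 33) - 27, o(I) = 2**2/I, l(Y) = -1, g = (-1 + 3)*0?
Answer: 81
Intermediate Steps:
g = 0 (g = 2*0 = 0)
o(I) = 4/I
R = 2 (R = (4/(-1) + 33) - 27 = (4*(-1) + 33) - 27 = (-4 + 33) - 27 = 29 - 27 = 2)
R - 79*l(g) = 2 - 79*(-1) = 2 + 79 = 81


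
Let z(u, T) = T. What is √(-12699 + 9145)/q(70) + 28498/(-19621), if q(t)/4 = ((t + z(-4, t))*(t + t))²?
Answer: -28498/19621 + I*√3554/1536640000 ≈ -1.4524 + 3.8796e-8*I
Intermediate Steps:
q(t) = 64*t⁴ (q(t) = 4*((t + t)*(t + t))² = 4*((2*t)*(2*t))² = 4*(4*t²)² = 4*(16*t⁴) = 64*t⁴)
√(-12699 + 9145)/q(70) + 28498/(-19621) = √(-12699 + 9145)/((64*70⁴)) + 28498/(-19621) = √(-3554)/((64*24010000)) + 28498*(-1/19621) = (I*√3554)/1536640000 - 28498/19621 = (I*√3554)*(1/1536640000) - 28498/19621 = I*√3554/1536640000 - 28498/19621 = -28498/19621 + I*√3554/1536640000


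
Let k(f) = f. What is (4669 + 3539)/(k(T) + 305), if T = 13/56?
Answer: 459648/17093 ≈ 26.891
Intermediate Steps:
T = 13/56 (T = 13*(1/56) = 13/56 ≈ 0.23214)
(4669 + 3539)/(k(T) + 305) = (4669 + 3539)/(13/56 + 305) = 8208/(17093/56) = 8208*(56/17093) = 459648/17093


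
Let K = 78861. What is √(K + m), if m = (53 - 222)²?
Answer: √107422 ≈ 327.75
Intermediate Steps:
m = 28561 (m = (-169)² = 28561)
√(K + m) = √(78861 + 28561) = √107422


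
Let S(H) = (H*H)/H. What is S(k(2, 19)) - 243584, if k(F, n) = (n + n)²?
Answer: -242140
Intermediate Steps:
k(F, n) = 4*n² (k(F, n) = (2*n)² = 4*n²)
S(H) = H (S(H) = H²/H = H)
S(k(2, 19)) - 243584 = 4*19² - 243584 = 4*361 - 243584 = 1444 - 243584 = -242140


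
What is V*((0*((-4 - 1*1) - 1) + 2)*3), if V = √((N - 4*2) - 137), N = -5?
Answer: 30*I*√6 ≈ 73.485*I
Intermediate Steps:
V = 5*I*√6 (V = √((-5 - 4*2) - 137) = √((-5 - 8) - 137) = √(-13 - 137) = √(-150) = 5*I*√6 ≈ 12.247*I)
V*((0*((-4 - 1*1) - 1) + 2)*3) = (5*I*√6)*((0*((-4 - 1*1) - 1) + 2)*3) = (5*I*√6)*((0*((-4 - 1) - 1) + 2)*3) = (5*I*√6)*((0*(-5 - 1) + 2)*3) = (5*I*√6)*((0*(-6) + 2)*3) = (5*I*√6)*((0 + 2)*3) = (5*I*√6)*(2*3) = (5*I*√6)*6 = 30*I*√6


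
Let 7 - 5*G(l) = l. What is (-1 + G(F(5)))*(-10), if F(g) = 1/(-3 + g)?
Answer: -3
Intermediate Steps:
G(l) = 7/5 - l/5
(-1 + G(F(5)))*(-10) = (-1 + (7/5 - 1/(5*(-3 + 5))))*(-10) = (-1 + (7/5 - ⅕/2))*(-10) = (-1 + (7/5 - ⅕*½))*(-10) = (-1 + (7/5 - ⅒))*(-10) = (-1 + 13/10)*(-10) = (3/10)*(-10) = -3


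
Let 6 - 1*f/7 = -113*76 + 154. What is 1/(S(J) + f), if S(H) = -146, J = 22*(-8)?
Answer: 1/58934 ≈ 1.6968e-5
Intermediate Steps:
J = -176
f = 59080 (f = 42 - 7*(-113*76 + 154) = 42 - 7*(-8588 + 154) = 42 - 7*(-8434) = 42 + 59038 = 59080)
1/(S(J) + f) = 1/(-146 + 59080) = 1/58934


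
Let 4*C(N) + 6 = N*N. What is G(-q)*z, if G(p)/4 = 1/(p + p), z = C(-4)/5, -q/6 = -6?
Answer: -1/36 ≈ -0.027778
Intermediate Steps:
C(N) = -3/2 + N²/4 (C(N) = -3/2 + (N*N)/4 = -3/2 + N²/4)
q = 36 (q = -6*(-6) = 36)
z = ½ (z = (-3/2 + (¼)*(-4)²)/5 = (-3/2 + (¼)*16)*(⅕) = (-3/2 + 4)*(⅕) = (5/2)*(⅕) = ½ ≈ 0.50000)
G(p) = 2/p (G(p) = 4/(p + p) = 4/((2*p)) = 4*(1/(2*p)) = 2/p)
G(-q)*z = (2/((-1*36)))*(½) = (2/(-36))*(½) = (2*(-1/36))*(½) = -1/18*½ = -1/36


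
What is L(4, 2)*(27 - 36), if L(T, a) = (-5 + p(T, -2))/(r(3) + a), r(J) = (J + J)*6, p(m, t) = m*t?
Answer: 117/38 ≈ 3.0789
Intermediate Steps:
r(J) = 12*J (r(J) = (2*J)*6 = 12*J)
L(T, a) = (-5 - 2*T)/(36 + a) (L(T, a) = (-5 + T*(-2))/(12*3 + a) = (-5 - 2*T)/(36 + a))
L(4, 2)*(27 - 36) = ((-5 - 2*4)/(36 + 2))*(27 - 36) = ((-5 - 8)/38)*(-9) = ((1/38)*(-13))*(-9) = -13/38*(-9) = 117/38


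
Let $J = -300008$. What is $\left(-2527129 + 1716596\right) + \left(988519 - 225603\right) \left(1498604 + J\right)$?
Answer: $914427255403$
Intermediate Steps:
$\left(-2527129 + 1716596\right) + \left(988519 - 225603\right) \left(1498604 + J\right) = \left(-2527129 + 1716596\right) + \left(988519 - 225603\right) \left(1498604 - 300008\right) = -810533 + 762916 \cdot 1198596 = -810533 + 914428065936 = 914427255403$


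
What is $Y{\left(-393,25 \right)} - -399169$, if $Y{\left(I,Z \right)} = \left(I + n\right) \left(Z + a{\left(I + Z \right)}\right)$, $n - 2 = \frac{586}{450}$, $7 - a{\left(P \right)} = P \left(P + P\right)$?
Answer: $\frac{7945167179}{75} \approx 1.0594 \cdot 10^{8}$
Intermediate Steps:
$a{\left(P \right)} = 7 - 2 P^{2}$ ($a{\left(P \right)} = 7 - P \left(P + P\right) = 7 - P 2 P = 7 - 2 P^{2}$)
$n = \frac{743}{225}$ ($n = 2 + \frac{586}{450} = 2 + 586 \cdot \frac{1}{450} = 2 + \frac{293}{225} = \frac{743}{225} \approx 3.3022$)
$Y{\left(I,Z \right)} = \left(\frac{743}{225} + I\right) \left(7 + Z - 2 \left(I + Z\right)^{2}\right)$ ($Y{\left(I,Z \right)} = \left(I + \frac{743}{225}\right) \left(Z - \left(-7 + 2 \left(I + Z\right)^{2}\right)\right) = \left(\frac{743}{225} + I\right) \left(7 + Z - 2 \left(I + Z\right)^{2}\right)$)
$Y{\left(-393,25 \right)} - -399169 = \left(\frac{5201}{225} - \frac{1486 \left(-393 + 25\right)^{2}}{225} + \frac{743}{225} \cdot 25 - 9825 - - 393 \left(-7 + 2 \left(-393 + 25\right)^{2}\right)\right) - -399169 = \left(\frac{5201}{225} - \frac{1486 \left(-368\right)^{2}}{225} + \frac{743}{9} - 9825 - - 393 \left(-7 + 2 \left(-368\right)^{2}\right)\right) + 399169 = \left(\frac{5201}{225} - \frac{201240064}{225} + \frac{743}{9} - 9825 - - 393 \left(-7 + 2 \cdot 135424\right)\right) + 399169 = \left(\frac{5201}{225} - \frac{201240064}{225} + \frac{743}{9} - 9825 - - 393 \left(-7 + 270848\right)\right) + 399169 = \left(\frac{5201}{225} - \frac{201240064}{225} + \frac{743}{9} - 9825 - \left(-393\right) 270841\right) + 399169 = \left(\frac{5201}{225} - \frac{201240064}{225} + \frac{743}{9} - 9825 + 106440513\right) + 399169 = \frac{7915229504}{75} + 399169 = \frac{7945167179}{75}$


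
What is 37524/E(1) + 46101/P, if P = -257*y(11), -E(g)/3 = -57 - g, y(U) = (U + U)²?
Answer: 6418063/29812 ≈ 215.28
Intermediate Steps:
y(U) = 4*U² (y(U) = (2*U)² = 4*U²)
E(g) = 171 + 3*g (E(g) = -3*(-57 - g) = 171 + 3*g)
P = -124388 (P = -1028*11² = -1028*121 = -257*484 = -124388)
37524/E(1) + 46101/P = 37524/(171 + 3*1) + 46101/(-124388) = 37524/(171 + 3) + 46101*(-1/124388) = 37524/174 - 381/1028 = 37524*(1/174) - 381/1028 = 6254/29 - 381/1028 = 6418063/29812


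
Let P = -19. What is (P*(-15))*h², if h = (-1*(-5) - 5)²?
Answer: 0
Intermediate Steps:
h = 0 (h = (5 - 5)² = 0² = 0)
(P*(-15))*h² = -19*(-15)*0² = 285*0 = 0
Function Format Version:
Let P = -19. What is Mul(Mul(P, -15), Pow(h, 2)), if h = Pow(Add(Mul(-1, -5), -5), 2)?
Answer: 0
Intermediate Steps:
h = 0 (h = Pow(Add(5, -5), 2) = Pow(0, 2) = 0)
Mul(Mul(P, -15), Pow(h, 2)) = Mul(Mul(-19, -15), Pow(0, 2)) = Mul(285, 0) = 0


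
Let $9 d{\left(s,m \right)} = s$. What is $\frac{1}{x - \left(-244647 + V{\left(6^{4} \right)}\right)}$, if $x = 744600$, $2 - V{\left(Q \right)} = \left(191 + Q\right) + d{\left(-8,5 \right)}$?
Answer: $\frac{9}{8916580} \approx 1.0094 \cdot 10^{-6}$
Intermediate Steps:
$d{\left(s,m \right)} = \frac{s}{9}$
$V{\left(Q \right)} = - \frac{1693}{9} - Q$ ($V{\left(Q \right)} = 2 - \left(\left(191 + Q\right) + \frac{1}{9} \left(-8\right)\right) = 2 - \left(\left(191 + Q\right) - \frac{8}{9}\right) = 2 - \left(\frac{1711}{9} + Q\right) = - \frac{1693}{9} - Q$)
$\frac{1}{x - \left(-244647 + V{\left(6^{4} \right)}\right)} = \frac{1}{744600 + \left(244647 - \left(- \frac{1693}{9} - 6^{4}\right)\right)} = \frac{1}{744600 + \left(244647 - \left(- \frac{1693}{9} - 1296\right)\right)} = \frac{1}{744600 + \left(244647 - - \frac{13357}{9}\right)} = \frac{1}{744600 + \left(244647 + \frac{13357}{9}\right)} = \frac{1}{744600 + \frac{2215180}{9}} = \frac{1}{\frac{8916580}{9}} = \frac{9}{8916580}$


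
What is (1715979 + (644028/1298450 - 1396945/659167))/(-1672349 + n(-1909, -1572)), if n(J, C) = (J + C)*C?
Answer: 734348564034477638/1626108378535060225 ≈ 0.45160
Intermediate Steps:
n(J, C) = C*(C + J) (n(J, C) = (C + J)*C = C*(C + J))
(1715979 + (644028/1298450 - 1396945/659167))/(-1672349 + n(-1909, -1572)) = (1715979 + (644028/1298450 - 1396945/659167))/(-1672349 - 1572*(-1572 - 1909)) = (1715979 + (644028*(1/1298450) - 1396945*1/659167))/(-1672349 - 1572*(-3481)) = (1715979 + (322014/649225 - 1396945/659167))/(-1672349 + 5472132) = (1715979 - 694670615287/427947695575)/3799783 = (734348564034477638/427947695575)*(1/3799783) = 734348564034477638/1626108378535060225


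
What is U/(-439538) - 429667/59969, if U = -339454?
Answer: -12035589780/1882761023 ≈ -6.3925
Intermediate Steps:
U/(-439538) - 429667/59969 = -339454/(-439538) - 429667/59969 = -339454*(-1/439538) - 429667*1/59969 = 169727/219769 - 61381/8567 = -12035589780/1882761023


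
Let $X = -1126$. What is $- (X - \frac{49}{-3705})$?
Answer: $\frac{4171781}{3705} \approx 1126.0$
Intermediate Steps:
$- (X - \frac{49}{-3705}) = - (-1126 - \frac{49}{-3705}) = - (-1126 - - \frac{49}{3705}) = - (-1126 + \frac{49}{3705}) = \left(-1\right) \left(- \frac{4171781}{3705}\right) = \frac{4171781}{3705}$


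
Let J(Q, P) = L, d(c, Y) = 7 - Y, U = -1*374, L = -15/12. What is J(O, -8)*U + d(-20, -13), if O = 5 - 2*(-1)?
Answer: 975/2 ≈ 487.50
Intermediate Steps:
O = 7 (O = 5 + 2 = 7)
L = -5/4 (L = -15*1/12 = -5/4 ≈ -1.2500)
U = -374
J(Q, P) = -5/4
J(O, -8)*U + d(-20, -13) = -5/4*(-374) + (7 - 1*(-13)) = 935/2 + (7 + 13) = 935/2 + 20 = 975/2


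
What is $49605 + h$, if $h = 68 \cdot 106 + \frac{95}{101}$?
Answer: $\frac{5738208}{101} \approx 56814.0$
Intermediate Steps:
$h = \frac{728103}{101}$ ($h = 7208 + 95 \cdot \frac{1}{101} = 7208 + \frac{95}{101} = \frac{728103}{101} \approx 7208.9$)
$49605 + h = 49605 + \frac{728103}{101} = \frac{5738208}{101}$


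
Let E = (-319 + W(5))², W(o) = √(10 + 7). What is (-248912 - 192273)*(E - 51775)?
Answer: -22060573555 + 281476030*√17 ≈ -2.0900e+10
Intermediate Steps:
W(o) = √17
E = (-319 + √17)² ≈ 99148.
(-248912 - 192273)*(E - 51775) = (-248912 - 192273)*((319 - √17)² - 51775) = -441185*(-51775 + (319 - √17)²) = 22842353375 - 441185*(319 - √17)²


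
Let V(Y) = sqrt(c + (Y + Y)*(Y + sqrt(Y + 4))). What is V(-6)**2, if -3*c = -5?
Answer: 221/3 - 12*I*sqrt(2) ≈ 73.667 - 16.971*I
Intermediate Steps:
c = 5/3 (c = -1/3*(-5) = 5/3 ≈ 1.6667)
V(Y) = sqrt(5/3 + 2*Y*(Y + sqrt(4 + Y))) (V(Y) = sqrt(5/3 + (Y + Y)*(Y + sqrt(Y + 4))) = sqrt(5/3 + (2*Y)*(Y + sqrt(4 + Y))) = sqrt(5/3 + 2*Y*(Y + sqrt(4 + Y))))
V(-6)**2 = (sqrt(15 + 18*(-6)**2 + 18*(-6)*sqrt(4 - 6))/3)**2 = (sqrt(15 + 18*36 + 18*(-6)*sqrt(-2))/3)**2 = (sqrt(15 + 648 + 18*(-6)*(I*sqrt(2)))/3)**2 = (sqrt(15 + 648 - 108*I*sqrt(2))/3)**2 = (sqrt(663 - 108*I*sqrt(2))/3)**2 = 221/3 - 12*I*sqrt(2)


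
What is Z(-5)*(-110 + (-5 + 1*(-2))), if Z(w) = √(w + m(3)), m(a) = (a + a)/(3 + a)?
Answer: -234*I ≈ -234.0*I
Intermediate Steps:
m(a) = 2*a/(3 + a) (m(a) = (2*a)/(3 + a) = 2*a/(3 + a))
Z(w) = √(1 + w) (Z(w) = √(w + 2*3/(3 + 3)) = √(w + 2*3/6) = √(w + 2*3*(⅙)) = √(w + 1) = √(1 + w))
Z(-5)*(-110 + (-5 + 1*(-2))) = √(1 - 5)*(-110 + (-5 + 1*(-2))) = √(-4)*(-110 + (-5 - 2)) = (2*I)*(-110 - 7) = (2*I)*(-117) = -234*I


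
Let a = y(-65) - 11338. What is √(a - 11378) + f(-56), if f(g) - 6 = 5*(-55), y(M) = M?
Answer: -269 + I*√22781 ≈ -269.0 + 150.93*I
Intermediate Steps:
a = -11403 (a = -65 - 11338 = -11403)
f(g) = -269 (f(g) = 6 + 5*(-55) = 6 - 275 = -269)
√(a - 11378) + f(-56) = √(-11403 - 11378) - 269 = √(-22781) - 269 = I*√22781 - 269 = -269 + I*√22781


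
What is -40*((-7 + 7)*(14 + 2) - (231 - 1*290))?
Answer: -2360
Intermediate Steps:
-40*((-7 + 7)*(14 + 2) - (231 - 1*290)) = -40*(0*16 - (231 - 290)) = -40*(0 - 1*(-59)) = -40*(0 + 59) = -40*59 = -2360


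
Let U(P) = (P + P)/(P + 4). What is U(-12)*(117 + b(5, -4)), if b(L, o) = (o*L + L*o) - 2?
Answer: 225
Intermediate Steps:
b(L, o) = -2 + 2*L*o (b(L, o) = (L*o + L*o) - 2 = 2*L*o - 2 = -2 + 2*L*o)
U(P) = 2*P/(4 + P) (U(P) = (2*P)/(4 + P) = 2*P/(4 + P))
U(-12)*(117 + b(5, -4)) = (2*(-12)/(4 - 12))*(117 + (-2 + 2*5*(-4))) = (2*(-12)/(-8))*(117 + (-2 - 40)) = (2*(-12)*(-1/8))*(117 - 42) = 3*75 = 225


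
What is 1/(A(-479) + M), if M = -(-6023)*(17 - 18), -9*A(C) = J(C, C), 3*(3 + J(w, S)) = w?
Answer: -27/162133 ≈ -0.00016653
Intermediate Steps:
J(w, S) = -3 + w/3
A(C) = 1/3 - C/27 (A(C) = -(-3 + C/3)/9 = 1/3 - C/27)
M = -6023 (M = -(-6023)*(-1) = -317*19 = -6023)
1/(A(-479) + M) = 1/((1/3 - 1/27*(-479)) - 6023) = 1/((1/3 + 479/27) - 6023) = 1/(488/27 - 6023) = 1/(-162133/27) = -27/162133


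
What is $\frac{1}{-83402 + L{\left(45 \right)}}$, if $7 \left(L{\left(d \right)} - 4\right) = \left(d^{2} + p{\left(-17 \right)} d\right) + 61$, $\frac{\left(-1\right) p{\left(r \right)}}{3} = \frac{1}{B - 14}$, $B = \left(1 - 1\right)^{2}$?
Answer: $- \frac{98}{8143665} \approx -1.2034 \cdot 10^{-5}$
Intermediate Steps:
$B = 0$ ($B = 0^{2} = 0$)
$p{\left(r \right)} = \frac{3}{14}$ ($p{\left(r \right)} = - \frac{3}{0 - 14} = - \frac{3}{-14} = \left(-3\right) \left(- \frac{1}{14}\right) = \frac{3}{14}$)
$L{\left(d \right)} = \frac{89}{7} + \frac{d^{2}}{7} + \frac{3 d}{98}$ ($L{\left(d \right)} = 4 + \frac{\left(d^{2} + \frac{3 d}{14}\right) + 61}{7} = 4 + \frac{61 + d^{2} + \frac{3 d}{14}}{7} = 4 + \left(\frac{61}{7} + \frac{d^{2}}{7} + \frac{3 d}{98}\right) = \frac{89}{7} + \frac{d^{2}}{7} + \frac{3 d}{98}$)
$\frac{1}{-83402 + L{\left(45 \right)}} = \frac{1}{-83402 + \left(\frac{89}{7} + \frac{45^{2}}{7} + \frac{3}{98} \cdot 45\right)} = \frac{1}{-83402 + \left(\frac{89}{7} + \frac{1}{7} \cdot 2025 + \frac{135}{98}\right)} = \frac{1}{-83402 + \left(\frac{89}{7} + \frac{2025}{7} + \frac{135}{98}\right)} = \frac{1}{-83402 + \frac{29731}{98}} = \frac{1}{- \frac{8143665}{98}} = - \frac{98}{8143665}$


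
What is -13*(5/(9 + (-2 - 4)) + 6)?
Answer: -299/3 ≈ -99.667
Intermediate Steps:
-13*(5/(9 + (-2 - 4)) + 6) = -13*(5/(9 - 6) + 6) = -13*(5/3 + 6) = -13*23/3 = -299/3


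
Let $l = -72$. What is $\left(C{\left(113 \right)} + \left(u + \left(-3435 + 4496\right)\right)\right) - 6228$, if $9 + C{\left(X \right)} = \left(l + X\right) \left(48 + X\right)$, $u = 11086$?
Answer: $12511$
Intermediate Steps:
$C{\left(X \right)} = -9 + \left(-72 + X\right) \left(48 + X\right)$
$\left(C{\left(113 \right)} + \left(u + \left(-3435 + 4496\right)\right)\right) - 6228 = \left(\left(-3465 + 113^{2} - 2712\right) + \left(11086 + \left(-3435 + 4496\right)\right)\right) - 6228 = \left(\left(-3465 + 12769 - 2712\right) + \left(11086 + 1061\right)\right) - 6228 = \left(6592 + 12147\right) - 6228 = 18739 - 6228 = 12511$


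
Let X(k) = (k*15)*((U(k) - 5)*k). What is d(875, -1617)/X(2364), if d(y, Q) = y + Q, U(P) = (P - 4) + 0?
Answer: -371/98706810600 ≈ -3.7586e-9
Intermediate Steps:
U(P) = -4 + P (U(P) = (-4 + P) + 0 = -4 + P)
d(y, Q) = Q + y
X(k) = 15*k²*(-9 + k) (X(k) = (k*15)*(((-4 + k) - 5)*k) = (15*k)*((-9 + k)*k) = (15*k)*(k*(-9 + k)) = 15*k²*(-9 + k))
d(875, -1617)/X(2364) = (-1617 + 875)/((15*2364²*(-9 + 2364))) = -742/(15*5588496*2355) = -742/197413621200 = -742*1/197413621200 = -371/98706810600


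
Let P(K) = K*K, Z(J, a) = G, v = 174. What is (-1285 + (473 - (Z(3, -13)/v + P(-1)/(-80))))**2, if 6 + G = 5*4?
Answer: 31945024872049/48441600 ≈ 6.5945e+5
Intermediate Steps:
G = 14 (G = -6 + 5*4 = -6 + 20 = 14)
Z(J, a) = 14
P(K) = K**2
(-1285 + (473 - (Z(3, -13)/v + P(-1)/(-80))))**2 = (-1285 + (473 - (14/174 + (-1)**2/(-80))))**2 = (-1285 + (473 - (14*(1/174) + 1*(-1/80))))**2 = (-1285 + (473 - (7/87 - 1/80)))**2 = (-1285 + (473 - 1*473/6960))**2 = (-1285 + (473 - 473/6960))**2 = (-1285 + 3291607/6960)**2 = (-5651993/6960)**2 = 31945024872049/48441600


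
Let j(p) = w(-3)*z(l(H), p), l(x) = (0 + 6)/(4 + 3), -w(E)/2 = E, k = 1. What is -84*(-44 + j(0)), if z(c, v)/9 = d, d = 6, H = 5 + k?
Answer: -23520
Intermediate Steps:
w(E) = -2*E
H = 6 (H = 5 + 1 = 6)
l(x) = 6/7
z(c, v) = 54 (z(c, v) = 9*6 = 54)
j(p) = 324 (j(p) = -2*(-3)*54 = 6*54 = 324)
-84*(-44 + j(0)) = -84*(-44 + 324) = -84*280 = -23520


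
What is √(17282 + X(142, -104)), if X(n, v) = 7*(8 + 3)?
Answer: √17359 ≈ 131.75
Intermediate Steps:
X(n, v) = 77 (X(n, v) = 7*11 = 77)
√(17282 + X(142, -104)) = √(17282 + 77) = √17359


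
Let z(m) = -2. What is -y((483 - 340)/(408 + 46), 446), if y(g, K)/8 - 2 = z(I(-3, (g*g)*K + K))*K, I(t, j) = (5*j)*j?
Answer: 7120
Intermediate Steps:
I(t, j) = 5*j²
y(g, K) = 16 - 16*K (y(g, K) = 16 + 8*(-2*K) = 16 - 16*K)
-y((483 - 340)/(408 + 46), 446) = -(16 - 16*446) = -(16 - 7136) = -1*(-7120) = 7120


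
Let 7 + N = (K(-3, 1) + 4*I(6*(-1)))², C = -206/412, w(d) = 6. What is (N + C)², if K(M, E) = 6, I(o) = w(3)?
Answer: 3186225/4 ≈ 7.9656e+5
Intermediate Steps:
I(o) = 6
C = -½ (C = -206*1/412 = -½ ≈ -0.50000)
N = 893 (N = -7 + (6 + 4*6)² = -7 + (6 + 24)² = -7 + 30² = -7 + 900 = 893)
(N + C)² = (893 - ½)² = (1785/2)² = 3186225/4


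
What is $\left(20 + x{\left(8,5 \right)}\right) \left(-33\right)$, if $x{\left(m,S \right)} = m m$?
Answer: $-2772$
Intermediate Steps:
$x{\left(m,S \right)} = m^{2}$
$\left(20 + x{\left(8,5 \right)}\right) \left(-33\right) = \left(20 + 8^{2}\right) \left(-33\right) = \left(20 + 64\right) \left(-33\right) = 84 \left(-33\right) = -2772$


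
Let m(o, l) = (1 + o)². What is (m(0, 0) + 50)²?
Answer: 2601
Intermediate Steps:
(m(0, 0) + 50)² = ((1 + 0)² + 50)² = (1² + 50)² = (1 + 50)² = 51² = 2601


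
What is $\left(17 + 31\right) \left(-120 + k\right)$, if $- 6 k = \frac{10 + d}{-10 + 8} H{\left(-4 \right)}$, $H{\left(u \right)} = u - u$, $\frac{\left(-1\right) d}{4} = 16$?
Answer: $-5760$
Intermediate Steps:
$d = -64$ ($d = \left(-4\right) 16 = -64$)
$H{\left(u \right)} = 0$
$k = 0$ ($k = - \frac{\frac{10 - 64}{-10 + 8} \cdot 0}{6} = - \frac{- \frac{54}{-2} \cdot 0}{6} = - \frac{\left(-54\right) \left(- \frac{1}{2}\right) 0}{6} = - \frac{27 \cdot 0}{6} = \left(- \frac{1}{6}\right) 0 = 0$)
$\left(17 + 31\right) \left(-120 + k\right) = \left(17 + 31\right) \left(-120 + 0\right) = 48 \left(-120\right) = -5760$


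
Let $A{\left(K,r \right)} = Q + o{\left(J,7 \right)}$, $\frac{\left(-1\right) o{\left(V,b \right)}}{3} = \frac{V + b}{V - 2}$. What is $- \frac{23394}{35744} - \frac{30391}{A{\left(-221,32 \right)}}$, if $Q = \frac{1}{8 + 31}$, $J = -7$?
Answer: $- \frac{21182781825}{17872} \approx -1.1853 \cdot 10^{6}$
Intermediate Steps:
$o{\left(V,b \right)} = - \frac{3 \left(V + b\right)}{-2 + V}$ ($o{\left(V,b \right)} = - 3 \frac{V + b}{V - 2} = - 3 \frac{V + b}{-2 + V} = - \frac{3 \left(V + b\right)}{-2 + V}$)
$Q = \frac{1}{39} \approx 0.025641$
$A{\left(K,r \right)} = \frac{1}{39}$ ($A{\left(K,r \right)} = \frac{1}{39} + \frac{3 \left(\left(-1\right) \left(-7\right) - 7\right)}{-2 - 7} = \frac{1}{39} + \frac{3 \left(7 - 7\right)}{-9} = \frac{1}{39} + 3 \left(- \frac{1}{9}\right) 0 = \frac{1}{39} + 0 = \frac{1}{39}$)
$- \frac{23394}{35744} - \frac{30391}{A{\left(-221,32 \right)}} = - \frac{23394}{35744} - 30391 \frac{1}{\frac{1}{39}} = \left(-23394\right) \frac{1}{35744} - 1185249 = - \frac{11697}{17872} - 1185249 = - \frac{21182781825}{17872}$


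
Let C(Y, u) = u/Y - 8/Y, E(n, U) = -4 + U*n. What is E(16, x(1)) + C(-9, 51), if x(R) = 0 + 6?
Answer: 785/9 ≈ 87.222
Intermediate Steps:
x(R) = 6
C(Y, u) = -8/Y + u/Y
E(16, x(1)) + C(-9, 51) = (-4 + 6*16) + (-8 + 51)/(-9) = (-4 + 96) - 1/9*43 = 92 - 43/9 = 785/9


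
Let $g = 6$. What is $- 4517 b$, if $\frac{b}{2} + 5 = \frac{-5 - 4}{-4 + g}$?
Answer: $85823$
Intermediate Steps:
$b = -19$ ($b = -10 + 2 \frac{-5 - 4}{-4 + 6} = -10 + 2 \left(- \frac{9}{2}\right) = -10 - 9 = -19$)
$- 4517 b = \left(-4517\right) \left(-19\right) = 85823$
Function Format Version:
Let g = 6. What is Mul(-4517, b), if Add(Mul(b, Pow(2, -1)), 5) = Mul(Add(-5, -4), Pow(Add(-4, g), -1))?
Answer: 85823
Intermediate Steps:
b = -19 (b = Add(-10, Mul(2, Mul(Add(-5, -4), Pow(Add(-4, 6), -1)))) = Add(-10, Mul(2, Mul(-9, Pow(2, -1)))) = Add(-10, Mul(2, Mul(-9, Rational(1, 2)))) = Add(-10, Mul(2, Rational(-9, 2))) = Add(-10, -9) = -19)
Mul(-4517, b) = Mul(-4517, -19) = 85823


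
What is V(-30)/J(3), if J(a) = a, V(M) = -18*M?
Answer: 180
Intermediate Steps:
V(-30)/J(3) = -18*(-30)/3 = 540*(⅓) = 180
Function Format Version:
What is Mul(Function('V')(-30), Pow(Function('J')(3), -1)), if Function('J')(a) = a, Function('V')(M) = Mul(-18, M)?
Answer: 180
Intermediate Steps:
Mul(Function('V')(-30), Pow(Function('J')(3), -1)) = Mul(Mul(-18, -30), Pow(3, -1)) = Mul(540, Rational(1, 3)) = 180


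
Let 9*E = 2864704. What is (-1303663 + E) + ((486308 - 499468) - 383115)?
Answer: -12434738/9 ≈ -1.3816e+6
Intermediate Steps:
E = 2864704/9 (E = (1/9)*2864704 = 2864704/9 ≈ 3.1830e+5)
(-1303663 + E) + ((486308 - 499468) - 383115) = (-1303663 + 2864704/9) + ((486308 - 499468) - 383115) = -8868263/9 + (-13160 - 383115) = -8868263/9 - 396275 = -12434738/9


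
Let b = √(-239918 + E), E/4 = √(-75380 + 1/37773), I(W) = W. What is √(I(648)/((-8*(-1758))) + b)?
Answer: √(278701507998 + 1441233012*√2798*√(-1510403769 + 2*I*√11950238717583))/2459442 ≈ 15.668 + 15.631*I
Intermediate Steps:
E = 4*I*√11950238717583/12591 (E = 4*√(-75380 + 1/37773) = 4*√(-2847328739/37773) = 4*(I*√11950238717583/12591) = 4*I*√11950238717583/12591 ≈ 1098.2*I)
b = √(-239918 + 4*I*√11950238717583/12591) ≈ 1.121 + 489.82*I
√(I(648)/((-8*(-1758))) + b) = √(648/((-8*(-1758))) + √(-4226109745662 + 5596*I*√11950238717583)/4197) = √(648/14064 + √(-4226109745662 + 5596*I*√11950238717583)/4197) = √(648*(1/14064) + √(-4226109745662 + 5596*I*√11950238717583)/4197) = √(27/586 + √(-4226109745662 + 5596*I*√11950238717583)/4197)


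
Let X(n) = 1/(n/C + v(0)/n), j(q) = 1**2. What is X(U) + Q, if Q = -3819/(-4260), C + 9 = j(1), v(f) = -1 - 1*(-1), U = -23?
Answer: 40639/32660 ≈ 1.2443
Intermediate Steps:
j(q) = 1
v(f) = 0 (v(f) = -1 + 1 = 0)
C = -8 (C = -9 + 1 = -8)
X(n) = -8/n (X(n) = 1/(n/(-8) + 0/n) = 1/(n*(-1/8) + 0) = 1/(-n/8 + 0) = 1/(-n/8) = -8/n)
Q = 1273/1420 (Q = -3819*(-1/4260) = 1273/1420 ≈ 0.89648)
X(U) + Q = -8/(-23) + 1273/1420 = -8*(-1/23) + 1273/1420 = 8/23 + 1273/1420 = 40639/32660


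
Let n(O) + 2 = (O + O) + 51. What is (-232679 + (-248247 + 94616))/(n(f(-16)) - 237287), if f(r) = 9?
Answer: 38631/23722 ≈ 1.6285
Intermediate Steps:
n(O) = 49 + 2*O (n(O) = -2 + ((O + O) + 51) = -2 + (2*O + 51) = -2 + (51 + 2*O) = 49 + 2*O)
(-232679 + (-248247 + 94616))/(n(f(-16)) - 237287) = (-232679 + (-248247 + 94616))/((49 + 2*9) - 237287) = (-232679 - 153631)/((49 + 18) - 237287) = -386310/(67 - 237287) = -386310/(-237220) = -386310*(-1/237220) = 38631/23722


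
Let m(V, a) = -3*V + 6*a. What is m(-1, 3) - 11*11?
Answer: -100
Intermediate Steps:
m(-1, 3) - 11*11 = (-3*(-1) + 6*3) - 11*11 = (3 + 18) - 121 = 21 - 121 = -100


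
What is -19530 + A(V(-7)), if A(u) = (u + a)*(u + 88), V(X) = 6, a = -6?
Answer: -19530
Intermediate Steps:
A(u) = (-6 + u)*(88 + u) (A(u) = (u - 6)*(u + 88) = (-6 + u)*(88 + u))
-19530 + A(V(-7)) = -19530 + (-528 + 6**2 + 82*6) = -19530 + (-528 + 36 + 492) = -19530 + 0 = -19530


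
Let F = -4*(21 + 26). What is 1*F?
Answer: -188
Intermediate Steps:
F = -188 (F = -4*47 = -188)
1*F = 1*(-188) = -188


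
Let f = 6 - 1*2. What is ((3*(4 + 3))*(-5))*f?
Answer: -420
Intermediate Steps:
f = 4 (f = 6 - 2 = 4)
((3*(4 + 3))*(-5))*f = ((3*(4 + 3))*(-5))*4 = ((3*7)*(-5))*4 = (21*(-5))*4 = -105*4 = -420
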